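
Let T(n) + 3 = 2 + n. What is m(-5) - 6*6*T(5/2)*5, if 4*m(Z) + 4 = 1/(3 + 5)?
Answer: -8671/32 ≈ -270.97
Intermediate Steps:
T(n) = -1 + n (T(n) = -3 + (2 + n) = -1 + n)
m(Z) = -31/32 (m(Z) = -1 + 1/(4*(3 + 5)) = -1 + (¼)/8 = -1 + (¼)*(⅛) = -1 + 1/32 = -31/32)
m(-5) - 6*6*T(5/2)*5 = -31/32 - 6*6*(-1 + 5/2)*5 = -31/32 - 6*6*(3/2)*5 = -31/32 - 54*5 = -31/32 - 6*45 = -31/32 - 270 = -8671/32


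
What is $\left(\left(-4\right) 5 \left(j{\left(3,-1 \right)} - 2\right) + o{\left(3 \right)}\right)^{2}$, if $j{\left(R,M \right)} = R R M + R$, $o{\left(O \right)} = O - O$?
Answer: $25600$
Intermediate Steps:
$o{\left(O \right)} = 0$
$j{\left(R,M \right)} = R + M R^{2}$ ($j{\left(R,M \right)} = R^{2} M + R = M R^{2} + R = R + M R^{2}$)
$\left(\left(-4\right) 5 \left(j{\left(3,-1 \right)} - 2\right) + o{\left(3 \right)}\right)^{2} = \left(\left(-4\right) 5 \left(3 \left(1 - 3\right) - 2\right) + 0\right)^{2} = \left(- 20 \left(3 \left(1 - 3\right) - 2\right) + 0\right)^{2} = \left(- 20 \left(3 \left(-2\right) - 2\right) + 0\right)^{2} = \left(- 20 \left(-6 - 2\right) + 0\right)^{2} = \left(\left(-20\right) \left(-8\right) + 0\right)^{2} = \left(160 + 0\right)^{2} = 160^{2} = 25600$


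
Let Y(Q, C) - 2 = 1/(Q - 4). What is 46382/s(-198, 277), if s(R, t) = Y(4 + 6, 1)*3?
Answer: 92764/13 ≈ 7135.7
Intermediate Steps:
Y(Q, C) = 2 + 1/(-4 + Q) (Y(Q, C) = 2 + 1/(Q - 4) = 2 + 1/(-4 + Q))
s(R, t) = 13/2 (s(R, t) = ((-7 + 2*(4 + 6))/(-4 + (4 + 6)))*3 = ((-7 + 2*10)/(-4 + 10))*3 = ((-7 + 20)/6)*3 = ((1/6)*13)*3 = (13/6)*3 = 13/2)
46382/s(-198, 277) = 46382/(13/2) = 46382*(2/13) = 92764/13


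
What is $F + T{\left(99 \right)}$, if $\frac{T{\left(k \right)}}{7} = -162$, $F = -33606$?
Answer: $-34740$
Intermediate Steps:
$T{\left(k \right)} = -1134$ ($T{\left(k \right)} = 7 \left(-162\right) = -1134$)
$F + T{\left(99 \right)} = -33606 - 1134 = -34740$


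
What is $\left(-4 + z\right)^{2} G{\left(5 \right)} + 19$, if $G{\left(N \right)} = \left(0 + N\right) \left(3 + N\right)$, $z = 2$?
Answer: $179$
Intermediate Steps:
$G{\left(N \right)} = N \left(3 + N\right)$
$\left(-4 + z\right)^{2} G{\left(5 \right)} + 19 = \left(-4 + 2\right)^{2} \cdot 5 \left(3 + 5\right) + 19 = \left(-2\right)^{2} \cdot 5 \cdot 8 + 19 = 4 \cdot 40 + 19 = 160 + 19 = 179$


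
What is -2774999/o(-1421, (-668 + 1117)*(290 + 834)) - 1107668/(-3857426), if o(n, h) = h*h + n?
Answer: 141054984387473583/491239080510754715 ≈ 0.28714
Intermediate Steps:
o(n, h) = n + h² (o(n, h) = h² + n = n + h²)
-2774999/o(-1421, (-668 + 1117)*(290 + 834)) - 1107668/(-3857426) = -2774999/(-1421 + ((-668 + 1117)*(290 + 834))²) - 1107668/(-3857426) = -2774999/(-1421 + (449*1124)²) - 1107668*(-1/3857426) = -2774999/(-1421 + 504676²) + 553834/1928713 = -2774999/(-1421 + 254697864976) + 553834/1928713 = -2774999/254697863555 + 553834/1928713 = 141054984387473583/491239080510754715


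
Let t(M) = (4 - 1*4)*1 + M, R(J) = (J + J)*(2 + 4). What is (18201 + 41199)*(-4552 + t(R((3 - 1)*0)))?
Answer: -270388800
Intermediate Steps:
R(J) = 12*J (R(J) = (2*J)*6 = 12*J)
t(M) = M (t(M) = (4 - 4)*1 + M = 0*1 + M = 0 + M = M)
(18201 + 41199)*(-4552 + t(R((3 - 1)*0))) = (18201 + 41199)*(-4552 + 12*((3 - 1)*0)) = 59400*(-4552 + 12*(2*0)) = 59400*(-4552 + 12*0) = 59400*(-4552 + 0) = 59400*(-4552) = -270388800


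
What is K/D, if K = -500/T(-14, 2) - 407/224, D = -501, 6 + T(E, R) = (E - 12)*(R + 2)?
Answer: -2241/411488 ≈ -0.0054461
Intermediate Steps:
T(E, R) = -6 + (-12 + E)*(2 + R) (T(E, R) = -6 + (E - 12)*(R + 2) = -6 + (-12 + E)*(2 + R))
K = 6723/2464 (K = -500/(-30 - 12*2 + 2*(-14) - 14*2) - 407/224 = -500/(-30 - 24 - 28 - 28) - 407*1/224 = -500/(-110) - 407/224 = -500*(-1/110) - 407/224 = 50/11 - 407/224 = 6723/2464 ≈ 2.7285)
K/D = (6723/2464)/(-501) = (6723/2464)*(-1/501) = -2241/411488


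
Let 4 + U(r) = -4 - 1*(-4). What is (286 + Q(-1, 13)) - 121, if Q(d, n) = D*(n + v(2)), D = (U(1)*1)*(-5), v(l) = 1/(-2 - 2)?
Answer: 420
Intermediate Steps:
U(r) = -4 (U(r) = -4 + (-4 - 1*(-4)) = -4 + (-4 + 4) = -4 + 0 = -4)
v(l) = -1/4 (v(l) = 1/(-4) = -1/4)
D = 20 (D = -4*1*(-5) = -4*(-5) = 20)
Q(d, n) = -5 + 20*n (Q(d, n) = 20*(n - 1/4) = 20*(-1/4 + n) = -5 + 20*n)
(286 + Q(-1, 13)) - 121 = (286 + (-5 + 20*13)) - 121 = (286 + (-5 + 260)) - 121 = (286 + 255) - 121 = 541 - 121 = 420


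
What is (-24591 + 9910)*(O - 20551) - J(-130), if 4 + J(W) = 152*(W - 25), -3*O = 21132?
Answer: 405145759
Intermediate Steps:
O = -7044 (O = -⅓*21132 = -7044)
J(W) = -3804 + 152*W (J(W) = -4 + 152*(W - 25) = -4 + 152*(-25 + W) = -4 + (-3800 + 152*W) = -3804 + 152*W)
(-24591 + 9910)*(O - 20551) - J(-130) = (-24591 + 9910)*(-7044 - 20551) - (-3804 + 152*(-130)) = -14681*(-27595) - (-3804 - 19760) = 405122195 - 1*(-23564) = 405122195 + 23564 = 405145759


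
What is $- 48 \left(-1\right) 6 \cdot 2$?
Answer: $576$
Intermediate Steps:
$- 48 \left(-1\right) 6 \cdot 2 = - 48 \left(\left(-6\right) 2\right) = \left(-48\right) \left(-12\right) = 576$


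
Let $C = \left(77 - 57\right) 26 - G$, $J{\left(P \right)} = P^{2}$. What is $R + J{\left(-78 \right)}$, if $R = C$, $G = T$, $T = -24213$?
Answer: $30817$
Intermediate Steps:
$G = -24213$
$C = 24733$ ($C = \left(77 - 57\right) 26 - -24213 = 20 \cdot 26 + 24213 = 520 + 24213 = 24733$)
$R = 24733$
$R + J{\left(-78 \right)} = 24733 + \left(-78\right)^{2} = 24733 + 6084 = 30817$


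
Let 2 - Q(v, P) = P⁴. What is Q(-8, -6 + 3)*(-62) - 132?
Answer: 4766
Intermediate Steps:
Q(v, P) = 2 - P⁴
Q(-8, -6 + 3)*(-62) - 132 = (2 - (-6 + 3)⁴)*(-62) - 132 = (2 - 1*(-3)⁴)*(-62) - 132 = (2 - 1*81)*(-62) - 132 = (2 - 81)*(-62) - 132 = -79*(-62) - 132 = 4898 - 132 = 4766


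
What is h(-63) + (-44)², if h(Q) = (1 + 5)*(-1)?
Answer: 1930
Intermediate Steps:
h(Q) = -6 (h(Q) = 6*(-1) = -6)
h(-63) + (-44)² = -6 + (-44)² = -6 + 1936 = 1930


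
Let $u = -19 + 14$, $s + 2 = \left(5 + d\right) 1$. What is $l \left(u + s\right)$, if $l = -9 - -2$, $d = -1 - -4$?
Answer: $-7$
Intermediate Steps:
$d = 3$ ($d = -1 + 4 = 3$)
$s = 6$ ($s = -2 + \left(5 + 3\right) 1 = -2 + 8 \cdot 1 = -2 + 8 = 6$)
$l = -7$ ($l = -9 + \left(-3 + 5\right) = -9 + 2 = -7$)
$u = -5$
$l \left(u + s\right) = - 7 \left(-5 + 6\right) = \left(-7\right) 1 = -7$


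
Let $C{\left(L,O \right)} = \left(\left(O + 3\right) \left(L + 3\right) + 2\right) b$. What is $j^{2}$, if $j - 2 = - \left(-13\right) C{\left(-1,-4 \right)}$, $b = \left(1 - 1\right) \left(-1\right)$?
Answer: $4$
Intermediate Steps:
$b = 0$ ($b = \left(1 - 1\right) \left(-1\right) = 0 \left(-1\right) = 0$)
$C{\left(L,O \right)} = 0$ ($C{\left(L,O \right)} = \left(\left(O + 3\right) \left(L + 3\right) + 2\right) 0 = \left(\left(3 + O\right) \left(3 + L\right) + 2\right) 0 = \left(\left(3 + L\right) \left(3 + O\right) + 2\right) 0 = \left(2 + \left(3 + L\right) \left(3 + O\right)\right) 0 = 0$)
$j = 2$ ($j = 2 - \left(-13\right) 0 = 2 - 0 = 2 + 0 = 2$)
$j^{2} = 2^{2} = 4$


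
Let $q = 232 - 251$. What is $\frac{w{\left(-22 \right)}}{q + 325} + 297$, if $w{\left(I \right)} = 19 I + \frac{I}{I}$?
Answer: $\frac{30155}{102} \approx 295.64$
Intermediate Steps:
$w{\left(I \right)} = 1 + 19 I$ ($w{\left(I \right)} = 19 I + 1 = 1 + 19 I$)
$q = -19$ ($q = 232 - 251 = -19$)
$\frac{w{\left(-22 \right)}}{q + 325} + 297 = \frac{1 + 19 \left(-22\right)}{-19 + 325} + 297 = \frac{1 - 418}{306} + 297 = \left(-417\right) \frac{1}{306} + 297 = - \frac{139}{102} + 297 = \frac{30155}{102}$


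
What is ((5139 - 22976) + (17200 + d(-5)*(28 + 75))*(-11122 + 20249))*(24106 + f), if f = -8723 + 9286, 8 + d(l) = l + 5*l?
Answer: 2990955531465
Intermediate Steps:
d(l) = -8 + 6*l (d(l) = -8 + (l + 5*l) = -8 + 6*l)
f = 563
((5139 - 22976) + (17200 + d(-5)*(28 + 75))*(-11122 + 20249))*(24106 + f) = ((5139 - 22976) + (17200 + (-8 + 6*(-5))*(28 + 75))*(-11122 + 20249))*(24106 + 563) = (-17837 + (17200 + (-8 - 30)*103)*9127)*24669 = (-17837 + (17200 - 38*103)*9127)*24669 = (-17837 + (17200 - 3914)*9127)*24669 = (-17837 + 13286*9127)*24669 = (-17837 + 121261322)*24669 = 121243485*24669 = 2990955531465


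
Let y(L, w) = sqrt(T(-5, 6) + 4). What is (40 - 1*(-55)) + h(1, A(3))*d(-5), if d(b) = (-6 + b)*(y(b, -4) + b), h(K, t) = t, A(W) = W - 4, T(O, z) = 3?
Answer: 40 + 11*sqrt(7) ≈ 69.103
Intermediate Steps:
A(W) = -4 + W
y(L, w) = sqrt(7) (y(L, w) = sqrt(3 + 4) = sqrt(7))
d(b) = (-6 + b)*(b + sqrt(7)) (d(b) = (-6 + b)*(sqrt(7) + b) = (-6 + b)*(b + sqrt(7)))
(40 - 1*(-55)) + h(1, A(3))*d(-5) = (40 - 1*(-55)) + (-4 + 3)*((-5)**2 - 6*(-5) - 6*sqrt(7) - 5*sqrt(7)) = (40 + 55) - (25 + 30 - 6*sqrt(7) - 5*sqrt(7)) = 95 - (55 - 11*sqrt(7)) = 95 + (-55 + 11*sqrt(7)) = 40 + 11*sqrt(7)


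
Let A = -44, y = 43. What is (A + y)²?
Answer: 1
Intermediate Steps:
(A + y)² = (-44 + 43)² = (-1)² = 1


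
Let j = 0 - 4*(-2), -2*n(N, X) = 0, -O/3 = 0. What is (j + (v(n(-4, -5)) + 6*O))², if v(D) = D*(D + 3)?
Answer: 64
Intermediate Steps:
O = 0 (O = -3*0 = 0)
n(N, X) = 0 (n(N, X) = -½*0 = 0)
v(D) = D*(3 + D)
j = 8 (j = 0 + 8 = 8)
(j + (v(n(-4, -5)) + 6*O))² = (8 + (0*(3 + 0) + 6*0))² = (8 + (0*3 + 0))² = (8 + (0 + 0))² = (8 + 0)² = 8² = 64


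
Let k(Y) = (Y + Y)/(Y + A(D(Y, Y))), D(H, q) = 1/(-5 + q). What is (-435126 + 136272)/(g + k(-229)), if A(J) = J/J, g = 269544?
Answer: -34069356/30728245 ≈ -1.1087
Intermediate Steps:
A(J) = 1
k(Y) = 2*Y/(1 + Y) (k(Y) = (Y + Y)/(Y + 1) = (2*Y)/(1 + Y) = 2*Y/(1 + Y))
(-435126 + 136272)/(g + k(-229)) = (-435126 + 136272)/(269544 + 2*(-229)/(1 - 229)) = -298854/(269544 + 2*(-229)/(-228)) = -298854/(269544 + 2*(-229)*(-1/228)) = -298854/(269544 + 229/114) = -298854/30728245/114 = -298854*114/30728245 = -34069356/30728245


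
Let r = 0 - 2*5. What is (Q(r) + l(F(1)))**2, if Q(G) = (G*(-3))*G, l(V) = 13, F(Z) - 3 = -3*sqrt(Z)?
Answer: 82369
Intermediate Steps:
F(Z) = 3 - 3*sqrt(Z)
r = -10 (r = 0 - 10 = -10)
Q(G) = -3*G**2 (Q(G) = (-3*G)*G = -3*G**2)
(Q(r) + l(F(1)))**2 = (-3*(-10)**2 + 13)**2 = (-3*100 + 13)**2 = (-300 + 13)**2 = (-287)**2 = 82369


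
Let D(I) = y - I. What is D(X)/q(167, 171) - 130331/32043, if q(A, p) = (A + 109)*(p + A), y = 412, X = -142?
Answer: -674475917/166068188 ≈ -4.0614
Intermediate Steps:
D(I) = 412 - I
q(A, p) = (109 + A)*(A + p)
D(X)/q(167, 171) - 130331/32043 = (412 - 1*(-142))/(167² + 109*167 + 109*171 + 167*171) - 130331/32043 = (412 + 142)/(27889 + 18203 + 18639 + 28557) - 130331*1/32043 = 554/93288 - 130331/32043 = 554*(1/93288) - 130331/32043 = 277/46644 - 130331/32043 = -674475917/166068188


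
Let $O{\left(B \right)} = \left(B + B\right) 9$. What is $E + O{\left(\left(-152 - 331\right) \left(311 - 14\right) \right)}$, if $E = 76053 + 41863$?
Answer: $-2464202$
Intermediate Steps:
$O{\left(B \right)} = 18 B$ ($O{\left(B \right)} = 2 B 9 = 18 B$)
$E = 117916$
$E + O{\left(\left(-152 - 331\right) \left(311 - 14\right) \right)} = 117916 + 18 \left(-152 - 331\right) \left(311 - 14\right) = 117916 + 18 \left(\left(-483\right) 297\right) = 117916 + 18 \left(-143451\right) = 117916 - 2582118 = -2464202$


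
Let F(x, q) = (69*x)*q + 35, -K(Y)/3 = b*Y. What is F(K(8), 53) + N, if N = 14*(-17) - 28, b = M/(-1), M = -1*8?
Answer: -702375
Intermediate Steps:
M = -8
b = 8 (b = -8/(-1) = -8*(-1) = 8)
N = -266 (N = -238 - 28 = -266)
K(Y) = -24*Y
F(x, q) = 35 + 69*q*x (F(x, q) = 69*q*x + 35 = 35 + 69*q*x)
F(K(8), 53) + N = (35 + 69*53*(-24*8)) - 266 = (35 + 69*53*(-192)) - 266 = (35 - 702144) - 266 = -702109 - 266 = -702375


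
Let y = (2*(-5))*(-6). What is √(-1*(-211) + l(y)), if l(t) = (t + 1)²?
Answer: 2*√983 ≈ 62.706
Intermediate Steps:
y = 60 (y = -10*(-6) = 60)
l(t) = (1 + t)²
√(-1*(-211) + l(y)) = √(-1*(-211) + (1 + 60)²) = √(211 + 61²) = √(211 + 3721) = √3932 = 2*√983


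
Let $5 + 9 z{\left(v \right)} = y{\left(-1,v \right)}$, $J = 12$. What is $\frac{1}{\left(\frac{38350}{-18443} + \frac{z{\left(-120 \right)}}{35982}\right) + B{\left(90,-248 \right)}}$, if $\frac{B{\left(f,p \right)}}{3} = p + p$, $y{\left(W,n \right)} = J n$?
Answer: $- \frac{5972544234}{8899591657627} \approx -0.0006711$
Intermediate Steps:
$y{\left(W,n \right)} = 12 n$
$z{\left(v \right)} = - \frac{5}{9} + \frac{4 v}{3}$ ($z{\left(v \right)} = - \frac{5}{9} + \frac{12 v}{9} = - \frac{5}{9} + \frac{4 v}{3}$)
$B{\left(f,p \right)} = 6 p$ ($B{\left(f,p \right)} = 3 \left(p + p\right) = 3 \cdot 2 p = 6 p$)
$\frac{1}{\left(\frac{38350}{-18443} + \frac{z{\left(-120 \right)}}{35982}\right) + B{\left(90,-248 \right)}} = \frac{1}{\left(\frac{38350}{-18443} + \frac{- \frac{5}{9} + \frac{4}{3} \left(-120\right)}{35982}\right) + 6 \left(-248\right)} = \frac{1}{\left(38350 \left(- \frac{1}{18443}\right) + \left(- \frac{5}{9} - 160\right) \frac{1}{35982}\right) - 1488} = \frac{1}{\left(- \frac{38350}{18443} - \frac{1445}{323838}\right) - 1488} = \frac{1}{- \frac{12445837435}{5972544234} - 1488} = \frac{1}{- \frac{8899591657627}{5972544234}} = - \frac{5972544234}{8899591657627}$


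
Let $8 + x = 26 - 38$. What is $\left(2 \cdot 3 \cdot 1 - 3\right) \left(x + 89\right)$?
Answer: $207$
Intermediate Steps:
$x = -20$ ($x = -8 + \left(26 - 38\right) = -8 - 12 = -20$)
$\left(2 \cdot 3 \cdot 1 - 3\right) \left(x + 89\right) = \left(2 \cdot 3 \cdot 1 - 3\right) \left(-20 + 89\right) = \left(6 \cdot 1 - 3\right) 69 = \left(6 - 3\right) 69 = 3 \cdot 69 = 207$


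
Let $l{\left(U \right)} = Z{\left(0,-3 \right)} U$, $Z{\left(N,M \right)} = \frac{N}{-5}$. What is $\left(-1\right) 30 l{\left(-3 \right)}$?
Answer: $0$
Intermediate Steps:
$Z{\left(N,M \right)} = - \frac{N}{5}$ ($Z{\left(N,M \right)} = N \left(- \frac{1}{5}\right) = - \frac{N}{5}$)
$l{\left(U \right)} = 0$ ($l{\left(U \right)} = \left(- \frac{1}{5}\right) 0 U = 0 U = 0$)
$\left(-1\right) 30 l{\left(-3 \right)} = \left(-1\right) 30 \cdot 0 = \left(-30\right) 0 = 0$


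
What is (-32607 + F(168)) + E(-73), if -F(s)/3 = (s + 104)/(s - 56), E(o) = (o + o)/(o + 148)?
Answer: -17123522/525 ≈ -32616.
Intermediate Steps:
E(o) = 2*o/(148 + o) (E(o) = (2*o)/(148 + o) = 2*o/(148 + o))
F(s) = -3*(104 + s)/(-56 + s) (F(s) = -3*(s + 104)/(s - 56) = -3*(104 + s)/(-56 + s))
(-32607 + F(168)) + E(-73) = (-32607 + 3*(-104 - 1*168)/(-56 + 168)) + 2*(-73)/(148 - 73) = (-32607 + 3*(-104 - 168)/112) + 2*(-73)/75 = (-32607 + 3*(1/112)*(-272)) + 2*(-73)*(1/75) = (-32607 - 51/7) - 146/75 = -228300/7 - 146/75 = -17123522/525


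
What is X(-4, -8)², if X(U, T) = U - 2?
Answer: 36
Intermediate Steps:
X(U, T) = -2 + U
X(-4, -8)² = (-2 - 4)² = (-6)² = 36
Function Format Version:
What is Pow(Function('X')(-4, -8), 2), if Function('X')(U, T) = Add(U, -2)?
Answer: 36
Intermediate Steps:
Function('X')(U, T) = Add(-2, U)
Pow(Function('X')(-4, -8), 2) = Pow(Add(-2, -4), 2) = Pow(-6, 2) = 36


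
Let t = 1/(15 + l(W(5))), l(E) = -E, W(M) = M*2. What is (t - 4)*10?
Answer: -38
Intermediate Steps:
W(M) = 2*M
t = ⅕ (t = 1/(15 - 2*5) = 1/(15 - 1*10) = 1/(15 - 10) = 1/5 = ⅕ ≈ 0.20000)
(t - 4)*10 = (⅕ - 4)*10 = -19/5*10 = -38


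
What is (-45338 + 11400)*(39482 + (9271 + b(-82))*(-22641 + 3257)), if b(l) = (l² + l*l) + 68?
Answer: 14989183532988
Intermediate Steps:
b(l) = 68 + 2*l² (b(l) = (l² + l²) + 68 = 2*l² + 68 = 68 + 2*l²)
(-45338 + 11400)*(39482 + (9271 + b(-82))*(-22641 + 3257)) = (-45338 + 11400)*(39482 + (9271 + (68 + 2*(-82)²))*(-22641 + 3257)) = -33938*(39482 + (9271 + (68 + 2*6724))*(-19384)) = -33938*(39482 + (9271 + (68 + 13448))*(-19384)) = -33938*(39482 + (9271 + 13516)*(-19384)) = -33938*(39482 + 22787*(-19384)) = -33938*(39482 - 441703208) = -33938*(-441663726) = 14989183532988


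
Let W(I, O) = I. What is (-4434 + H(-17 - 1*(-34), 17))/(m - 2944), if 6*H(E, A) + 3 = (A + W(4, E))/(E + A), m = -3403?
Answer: 301539/431596 ≈ 0.69866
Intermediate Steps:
H(E, A) = -½ + (4 + A)/(6*(A + E)) (H(E, A) = -½ + ((A + 4)/(E + A))/6 = -½ + ((4 + A)/(A + E))/6 = -½ + (4 + A)/(6*(A + E)))
(-4434 + H(-17 - 1*(-34), 17))/(m - 2944) = (-4434 + (⅔ - (-17 - 1*(-34))/2 - ⅓*17)/(17 + (-17 - 1*(-34))))/(-3403 - 2944) = (-4434 + (⅔ - (-17 + 34)/2 - 17/3)/(17 + (-17 + 34)))/(-6347) = (-4434 + (⅔ - ½*17 - 17/3)/(17 + 17))*(-1/6347) = (-4434 + (⅔ - 17/2 - 17/3)/34)*(-1/6347) = (-4434 + (1/34)*(-27/2))*(-1/6347) = (-4434 - 27/68)*(-1/6347) = -301539/68*(-1/6347) = 301539/431596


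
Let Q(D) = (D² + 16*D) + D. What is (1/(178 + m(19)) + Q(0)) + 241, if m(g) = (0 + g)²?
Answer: 129900/539 ≈ 241.00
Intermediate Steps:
Q(D) = D² + 17*D
m(g) = g²
(1/(178 + m(19)) + Q(0)) + 241 = (1/(178 + 19²) + 0*(17 + 0)) + 241 = (1/(178 + 361) + 0*17) + 241 = (1/539 + 0) + 241 = 1/539 + 241 = 129900/539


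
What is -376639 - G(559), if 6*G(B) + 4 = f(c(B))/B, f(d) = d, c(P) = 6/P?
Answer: -353076969118/937443 ≈ -3.7664e+5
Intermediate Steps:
G(B) = -⅔ + B⁻² (G(B) = -⅔ + ((6/B)/B)/6 = -⅔ + (6/B²)/6 = -⅔ + B⁻²)
-376639 - G(559) = -376639 - (-⅔ + 559⁻²) = -376639 - (-⅔ + 1/312481) = -376639 - 1*(-624959/937443) = -376639 + 624959/937443 = -353076969118/937443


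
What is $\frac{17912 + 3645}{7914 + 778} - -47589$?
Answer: $\frac{413665145}{8692} \approx 47592.0$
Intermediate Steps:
$\frac{17912 + 3645}{7914 + 778} - -47589 = \frac{21557}{8692} + 47589 = \frac{413665145}{8692}$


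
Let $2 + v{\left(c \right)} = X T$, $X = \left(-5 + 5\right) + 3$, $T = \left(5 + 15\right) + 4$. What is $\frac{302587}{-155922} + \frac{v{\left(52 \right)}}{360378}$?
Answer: $- \frac{18172463891}{9365143086} \approx -1.9404$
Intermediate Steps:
$T = 24$ ($T = 20 + 4 = 24$)
$X = 3$ ($X = 0 + 3 = 3$)
$v{\left(c \right)} = 70$ ($v{\left(c \right)} = -2 + 3 \cdot 24 = -2 + 72 = 70$)
$\frac{302587}{-155922} + \frac{v{\left(52 \right)}}{360378} = \frac{302587}{-155922} + \frac{70}{360378} = 302587 \left(- \frac{1}{155922}\right) + 70 \cdot \frac{1}{360378} = - \frac{302587}{155922} + \frac{35}{180189} = - \frac{18172463891}{9365143086}$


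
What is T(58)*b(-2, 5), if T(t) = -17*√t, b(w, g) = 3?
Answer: -51*√58 ≈ -388.40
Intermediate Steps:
T(58)*b(-2, 5) = -17*√58*3 = -51*√58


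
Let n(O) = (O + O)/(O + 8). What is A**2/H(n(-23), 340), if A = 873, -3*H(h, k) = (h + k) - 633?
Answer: 34295805/4349 ≈ 7885.9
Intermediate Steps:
n(O) = 2*O/(8 + O) (n(O) = (2*O)/(8 + O) = 2*O/(8 + O))
H(h, k) = 211 - h/3 - k/3 (H(h, k) = -((h + k) - 633)/3 = -(-633 + h + k)/3 = 211 - h/3 - k/3)
A**2/H(n(-23), 340) = 873**2/(211 - 2*(-23)/(3*(8 - 23)) - 1/3*340) = 762129/(211 - 2*(-23)/(3*(-15)) - 340/3) = 762129/(211 - 2*(-23)*(-1)/(3*15) - 340/3) = 762129/(211 - 1/3*46/15 - 340/3) = 762129/(211 - 46/45 - 340/3) = 762129/(4349/45) = 762129*(45/4349) = 34295805/4349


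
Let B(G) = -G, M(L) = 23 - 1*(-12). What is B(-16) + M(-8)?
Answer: 51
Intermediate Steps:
M(L) = 35 (M(L) = 23 + 12 = 35)
B(-16) + M(-8) = -1*(-16) + 35 = 16 + 35 = 51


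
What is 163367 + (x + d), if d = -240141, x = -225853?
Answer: -302627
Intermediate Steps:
163367 + (x + d) = 163367 + (-225853 - 240141) = 163367 - 465994 = -302627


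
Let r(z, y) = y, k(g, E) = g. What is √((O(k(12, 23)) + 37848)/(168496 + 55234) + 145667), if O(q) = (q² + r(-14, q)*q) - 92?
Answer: √1822846660597105/111865 ≈ 381.66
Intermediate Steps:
O(q) = -92 + 2*q² (O(q) = (q² + q*q) - 92 = (q² + q²) - 92 = 2*q² - 92 = -92 + 2*q²)
√((O(k(12, 23)) + 37848)/(168496 + 55234) + 145667) = √(((-92 + 2*12²) + 37848)/(168496 + 55234) + 145667) = √(((-92 + 2*144) + 37848)/223730 + 145667) = √(((-92 + 288) + 37848)*(1/223730) + 145667) = √((196 + 37848)*(1/223730) + 145667) = √(38044*(1/223730) + 145667) = √(19022/111865 + 145667) = √(16295057977/111865) = √1822846660597105/111865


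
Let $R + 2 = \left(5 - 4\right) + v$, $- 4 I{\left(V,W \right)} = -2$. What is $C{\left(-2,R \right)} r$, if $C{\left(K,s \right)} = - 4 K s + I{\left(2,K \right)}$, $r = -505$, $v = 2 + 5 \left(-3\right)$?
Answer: $\frac{112615}{2} \approx 56308.0$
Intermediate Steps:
$v = -13$ ($v = 2 - 15 = -13$)
$I{\left(V,W \right)} = \frac{1}{2}$ ($I{\left(V,W \right)} = \left(- \frac{1}{4}\right) \left(-2\right) = \frac{1}{2}$)
$R = -14$ ($R = -2 + \left(\left(5 - 4\right) - 13\right) = -2 + \left(1 - 13\right) = -2 - 12 = -14$)
$C{\left(K,s \right)} = \frac{1}{2} - 4 K s$ ($C{\left(K,s \right)} = - 4 K s + \frac{1}{2} = \frac{1}{2} - 4 K s$)
$C{\left(-2,R \right)} r = \left(\frac{1}{2} - \left(-8\right) \left(-14\right)\right) \left(-505\right) = \left(\frac{1}{2} - 112\right) \left(-505\right) = \left(- \frac{223}{2}\right) \left(-505\right) = \frac{112615}{2}$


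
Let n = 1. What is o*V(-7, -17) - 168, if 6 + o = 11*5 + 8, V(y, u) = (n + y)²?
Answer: 1884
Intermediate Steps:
V(y, u) = (1 + y)²
o = 57 (o = -6 + (11*5 + 8) = -6 + (55 + 8) = -6 + 63 = 57)
o*V(-7, -17) - 168 = 57*(1 - 7)² - 168 = 57*(-6)² - 168 = 57*36 - 168 = 2052 - 168 = 1884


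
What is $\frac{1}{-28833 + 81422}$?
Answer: $\frac{1}{52589} \approx 1.9015 \cdot 10^{-5}$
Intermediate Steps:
$\frac{1}{-28833 + 81422} = \frac{1}{52589}$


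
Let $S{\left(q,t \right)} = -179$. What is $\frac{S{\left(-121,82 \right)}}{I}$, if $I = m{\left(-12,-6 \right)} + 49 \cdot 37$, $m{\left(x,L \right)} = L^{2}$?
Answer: $- \frac{179}{1849} \approx -0.096809$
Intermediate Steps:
$I = 1849$ ($I = \left(-6\right)^{2} + 49 \cdot 37 = 36 + 1813 = 1849$)
$\frac{S{\left(-121,82 \right)}}{I} = - \frac{179}{1849}$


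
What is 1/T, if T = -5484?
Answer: -1/5484 ≈ -0.00018235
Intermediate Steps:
1/T = 1/(-5484) = -1/5484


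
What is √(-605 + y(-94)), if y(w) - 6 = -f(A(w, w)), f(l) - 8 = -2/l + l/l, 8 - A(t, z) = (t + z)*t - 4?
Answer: I*√47405100030/8830 ≈ 24.658*I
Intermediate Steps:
A(t, z) = 12 - t*(t + z) (A(t, z) = 8 - ((t + z)*t - 4) = 8 - (t*(t + z) - 4) = 8 - (-4 + t*(t + z)) = 8 + (4 - t*(t + z)) = 12 - t*(t + z))
f(l) = 9 - 2/l (f(l) = 8 + (-2/l + l/l) = 8 + (-2/l + 1) = 8 + (1 - 2/l) = 9 - 2/l)
y(w) = -3 + 2/(12 - 2*w²) (y(w) = 6 - (9 - 2/(12 - w² - w*w)) = 6 - (9 - 2/(12 - w² - w²)) = 6 - (9 - 2/(12 - 2*w²)) = 6 + (-9 + 2/(12 - 2*w²)) = -3 + 2/(12 - 2*w²))
√(-605 + y(-94)) = √(-605 + (17 - 3*(-94)²)/(-6 + (-94)²)) = √(-605 + (17 - 3*8836)/(-6 + 8836)) = √(-605 + (17 - 26508)/8830) = √(-605 + (1/8830)*(-26491)) = √(-605 - 26491/8830) = √(-5368641/8830) = I*√47405100030/8830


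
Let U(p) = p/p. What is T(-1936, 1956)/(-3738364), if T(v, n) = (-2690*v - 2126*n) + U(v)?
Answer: -1049385/3738364 ≈ -0.28071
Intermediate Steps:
U(p) = 1
T(v, n) = 1 - 2690*v - 2126*n (T(v, n) = (-2690*v - 2126*n) + 1 = 1 - 2690*v - 2126*n)
T(-1936, 1956)/(-3738364) = (1 - 2690*(-1936) - 2126*1956)/(-3738364) = (1 + 5207840 - 4158456)*(-1/3738364) = 1049385*(-1/3738364) = -1049385/3738364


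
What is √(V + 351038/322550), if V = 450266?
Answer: √468451135939719/32255 ≈ 671.02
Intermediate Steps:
√(V + 351038/322550) = √(450266 + 351038/322550) = √(450266 + 351038*(1/322550)) = √(450266 + 175519/161275) = √(72616824669/161275) = √468451135939719/32255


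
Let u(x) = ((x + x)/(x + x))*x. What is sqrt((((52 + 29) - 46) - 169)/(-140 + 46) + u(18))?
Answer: sqrt(42911)/47 ≈ 4.4074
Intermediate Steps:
u(x) = x (u(x) = ((2*x)/((2*x)))*x = ((2*x)*(1/(2*x)))*x = 1*x = x)
sqrt((((52 + 29) - 46) - 169)/(-140 + 46) + u(18)) = sqrt((((52 + 29) - 46) - 169)/(-140 + 46) + 18) = sqrt(((81 - 46) - 169)/(-94) + 18) = sqrt((35 - 169)*(-1/94) + 18) = sqrt(-134*(-1/94) + 18) = sqrt(67/47 + 18) = sqrt(913/47) = sqrt(42911)/47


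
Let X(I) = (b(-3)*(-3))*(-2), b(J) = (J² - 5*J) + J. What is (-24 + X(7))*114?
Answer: 11628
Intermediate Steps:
b(J) = J² - 4*J
X(I) = 126 (X(I) = (-3*(-4 - 3)*(-3))*(-2) = (-3*(-7)*(-3))*(-2) = (21*(-3))*(-2) = -63*(-2) = 126)
(-24 + X(7))*114 = (-24 + 126)*114 = 102*114 = 11628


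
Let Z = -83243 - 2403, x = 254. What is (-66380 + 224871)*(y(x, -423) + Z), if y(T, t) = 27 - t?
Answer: -13502799236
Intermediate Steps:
Z = -85646
(-66380 + 224871)*(y(x, -423) + Z) = (-66380 + 224871)*((27 - 1*(-423)) - 85646) = 158491*((27 + 423) - 85646) = 158491*(450 - 85646) = 158491*(-85196) = -13502799236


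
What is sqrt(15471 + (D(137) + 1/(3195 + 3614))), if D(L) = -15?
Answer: sqrt(716578513145)/6809 ≈ 124.32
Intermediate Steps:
sqrt(15471 + (D(137) + 1/(3195 + 3614))) = sqrt(15471 + (-15 + 1/(3195 + 3614))) = sqrt(15471 + (-15 + 1/6809)) = sqrt(15471 - 102134/6809) = sqrt(105239905/6809) = sqrt(716578513145)/6809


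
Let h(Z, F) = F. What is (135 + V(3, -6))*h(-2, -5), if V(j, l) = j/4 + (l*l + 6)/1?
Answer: -3555/4 ≈ -888.75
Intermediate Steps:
V(j, l) = 6 + l² + j/4 (V(j, l) = j*(¼) + (l² + 6)*1 = j/4 + (6 + l²)*1 = j/4 + (6 + l²) = 6 + l² + j/4)
(135 + V(3, -6))*h(-2, -5) = (135 + (6 + (-6)² + (¼)*3))*(-5) = (135 + (6 + 36 + ¾))*(-5) = (135 + 171/4)*(-5) = (711/4)*(-5) = -3555/4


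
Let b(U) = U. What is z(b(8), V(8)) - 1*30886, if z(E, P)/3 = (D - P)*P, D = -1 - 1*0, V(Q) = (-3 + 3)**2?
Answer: -30886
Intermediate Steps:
V(Q) = 0 (V(Q) = 0**2 = 0)
D = -1 (D = -1 + 0 = -1)
z(E, P) = 3*P*(-1 - P) (z(E, P) = 3*((-1 - P)*P) = 3*(P*(-1 - P)) = 3*P*(-1 - P))
z(b(8), V(8)) - 1*30886 = -3*0*(1 + 0) - 1*30886 = -3*0*1 - 30886 = 0 - 30886 = -30886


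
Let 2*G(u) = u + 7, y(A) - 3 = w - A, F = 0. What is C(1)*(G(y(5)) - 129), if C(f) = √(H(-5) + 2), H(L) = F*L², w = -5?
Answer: -129*√2 ≈ -182.43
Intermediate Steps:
H(L) = 0 (H(L) = 0*L² = 0)
C(f) = √2 (C(f) = √(0 + 2) = √2)
y(A) = -2 - A (y(A) = 3 + (-5 - A) = -2 - A)
G(u) = 7/2 + u/2 (G(u) = (u + 7)/2 = (7 + u)/2 = 7/2 + u/2)
C(1)*(G(y(5)) - 129) = √2*((7/2 + (-2 - 1*5)/2) - 129) = √2*((7/2 + (-2 - 5)/2) - 129) = √2*((7/2 + (½)*(-7)) - 129) = √2*((7/2 - 7/2) - 129) = √2*(0 - 129) = √2*(-129) = -129*√2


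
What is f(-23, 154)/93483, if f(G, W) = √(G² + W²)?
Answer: √24245/93483 ≈ 0.0016656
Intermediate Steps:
f(-23, 154)/93483 = √((-23)² + 154²)/93483 = √(529 + 23716)*(1/93483) = √24245*(1/93483) = √24245/93483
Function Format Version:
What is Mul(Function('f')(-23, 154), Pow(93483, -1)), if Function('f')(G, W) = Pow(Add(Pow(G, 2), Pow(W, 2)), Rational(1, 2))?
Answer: Mul(Rational(1, 93483), Pow(24245, Rational(1, 2))) ≈ 0.0016656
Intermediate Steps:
Mul(Function('f')(-23, 154), Pow(93483, -1)) = Mul(Pow(Add(Pow(-23, 2), Pow(154, 2)), Rational(1, 2)), Pow(93483, -1)) = Mul(Pow(Add(529, 23716), Rational(1, 2)), Rational(1, 93483)) = Mul(Pow(24245, Rational(1, 2)), Rational(1, 93483)) = Mul(Rational(1, 93483), Pow(24245, Rational(1, 2)))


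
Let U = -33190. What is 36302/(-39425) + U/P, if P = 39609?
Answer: -2746401668/1561584825 ≈ -1.7587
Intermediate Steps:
36302/(-39425) + U/P = 36302/(-39425) - 33190/39609 = 36302*(-1/39425) - 33190*1/39609 = -36302/39425 - 33190/39609 = -2746401668/1561584825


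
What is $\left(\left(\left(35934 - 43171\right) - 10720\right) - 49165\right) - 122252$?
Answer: $-189374$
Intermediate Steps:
$\left(\left(\left(35934 - 43171\right) - 10720\right) - 49165\right) - 122252 = \left(\left(-7237 - 10720\right) - 49165\right) - 122252 = \left(-17957 - 49165\right) - 122252 = -67122 - 122252 = -189374$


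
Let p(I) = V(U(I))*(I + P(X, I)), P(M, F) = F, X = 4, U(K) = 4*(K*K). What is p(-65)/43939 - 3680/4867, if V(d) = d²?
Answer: -180708464795520/213851113 ≈ -8.4502e+5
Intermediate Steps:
U(K) = 4*K²
p(I) = 32*I⁵ (p(I) = (4*I²)²*(I + I) = (16*I⁴)*(2*I) = 32*I⁵)
p(-65)/43939 - 3680/4867 = (32*(-65)⁵)/43939 - 3680/4867 = (32*(-1160290625))*(1/43939) - 3680*1/4867 = -37129300000*1/43939 - 3680/4867 = -37129300000/43939 - 3680/4867 = -180708464795520/213851113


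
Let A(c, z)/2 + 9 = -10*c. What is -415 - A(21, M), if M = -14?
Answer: 23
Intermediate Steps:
A(c, z) = -18 - 20*c (A(c, z) = -18 + 2*(-10*c) = -18 - 20*c)
-415 - A(21, M) = -415 - (-18 - 20*21) = -415 - (-18 - 420) = -415 - 1*(-438) = -415 + 438 = 23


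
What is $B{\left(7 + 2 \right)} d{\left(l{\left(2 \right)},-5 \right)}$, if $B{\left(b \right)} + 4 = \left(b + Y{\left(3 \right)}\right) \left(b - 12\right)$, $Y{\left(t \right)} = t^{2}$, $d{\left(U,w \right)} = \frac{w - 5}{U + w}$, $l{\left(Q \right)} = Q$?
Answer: $- \frac{580}{3} \approx -193.33$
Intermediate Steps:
$d{\left(U,w \right)} = \frac{-5 + w}{U + w}$
$B{\left(b \right)} = -4 + \left(-12 + b\right) \left(9 + b\right)$ ($B{\left(b \right)} = -4 + \left(b + 3^{2}\right) \left(b - 12\right) = -4 + \left(b + 9\right) \left(-12 + b\right) = -4 + \left(9 + b\right) \left(-12 + b\right) = -4 + \left(-12 + b\right) \left(9 + b\right)$)
$B{\left(7 + 2 \right)} d{\left(l{\left(2 \right)},-5 \right)} = \left(-112 + \left(7 + 2\right)^{2} - 3 \left(7 + 2\right)\right) \frac{-5 - 5}{2 - 5} = \left(-112 + 9^{2} - 27\right) \frac{1}{-3} \left(-10\right) = \left(-112 + 81 - 27\right) \left(\left(- \frac{1}{3}\right) \left(-10\right)\right) = \left(-58\right) \frac{10}{3} = - \frac{580}{3}$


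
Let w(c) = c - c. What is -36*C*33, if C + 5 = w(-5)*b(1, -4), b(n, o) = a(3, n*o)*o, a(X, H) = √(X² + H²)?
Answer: 5940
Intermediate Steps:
w(c) = 0
a(X, H) = √(H² + X²)
b(n, o) = o*√(9 + n²*o²) (b(n, o) = √((n*o)² + 3²)*o = √(n²*o² + 9)*o = √(9 + n²*o²)*o = o*√(9 + n²*o²))
C = -5 (C = -5 + 0*(-4*√(9 + 1²*(-4)²)) = -5 + 0*(-4*√(9 + 1*16)) = -5 + 0*(-4*√(9 + 16)) = -5 + 0*(-4*√25) = -5 + 0*(-4*5) = -5 + 0*(-20) = -5 + 0 = -5)
-36*C*33 = -36*(-5)*33 = 180*33 = 5940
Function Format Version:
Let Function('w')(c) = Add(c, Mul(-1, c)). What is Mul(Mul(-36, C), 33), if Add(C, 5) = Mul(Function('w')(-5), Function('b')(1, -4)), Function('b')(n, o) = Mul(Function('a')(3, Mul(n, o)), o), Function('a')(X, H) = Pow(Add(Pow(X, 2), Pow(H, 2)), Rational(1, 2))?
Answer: 5940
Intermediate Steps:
Function('w')(c) = 0
Function('a')(X, H) = Pow(Add(Pow(H, 2), Pow(X, 2)), Rational(1, 2))
Function('b')(n, o) = Mul(o, Pow(Add(9, Mul(Pow(n, 2), Pow(o, 2))), Rational(1, 2))) (Function('b')(n, o) = Mul(Pow(Add(Pow(Mul(n, o), 2), Pow(3, 2)), Rational(1, 2)), o) = Mul(Pow(Add(Mul(Pow(n, 2), Pow(o, 2)), 9), Rational(1, 2)), o) = Mul(Pow(Add(9, Mul(Pow(n, 2), Pow(o, 2))), Rational(1, 2)), o) = Mul(o, Pow(Add(9, Mul(Pow(n, 2), Pow(o, 2))), Rational(1, 2))))
C = -5 (C = Add(-5, Mul(0, Mul(-4, Pow(Add(9, Mul(Pow(1, 2), Pow(-4, 2))), Rational(1, 2))))) = Add(-5, Mul(0, Mul(-4, Pow(Add(9, Mul(1, 16)), Rational(1, 2))))) = Add(-5, Mul(0, Mul(-4, Pow(Add(9, 16), Rational(1, 2))))) = Add(-5, Mul(0, Mul(-4, Pow(25, Rational(1, 2))))) = Add(-5, Mul(0, Mul(-4, 5))) = Add(-5, Mul(0, -20)) = Add(-5, 0) = -5)
Mul(Mul(-36, C), 33) = Mul(Mul(-36, -5), 33) = Mul(180, 33) = 5940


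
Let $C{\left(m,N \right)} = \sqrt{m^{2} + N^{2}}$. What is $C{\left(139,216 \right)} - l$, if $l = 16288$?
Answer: $-16288 + \sqrt{65977} \approx -16031.0$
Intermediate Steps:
$C{\left(m,N \right)} = \sqrt{N^{2} + m^{2}}$
$C{\left(139,216 \right)} - l = \sqrt{216^{2} + 139^{2}} - 16288 = \sqrt{46656 + 19321} - 16288 = \sqrt{65977} - 16288 = -16288 + \sqrt{65977}$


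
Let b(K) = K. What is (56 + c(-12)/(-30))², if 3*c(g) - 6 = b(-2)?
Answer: 6340324/2025 ≈ 3131.0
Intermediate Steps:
c(g) = 4/3 (c(g) = 2 + (⅓)*(-2) = 2 - ⅔ = 4/3)
(56 + c(-12)/(-30))² = (56 + (4/3)/(-30))² = (56 + (4/3)*(-1/30))² = (56 - 2/45)² = (2518/45)² = 6340324/2025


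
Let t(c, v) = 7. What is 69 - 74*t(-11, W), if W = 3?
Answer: -449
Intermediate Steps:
69 - 74*t(-11, W) = 69 - 74*7 = 69 - 518 = -449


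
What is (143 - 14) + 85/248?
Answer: 32077/248 ≈ 129.34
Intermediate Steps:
(143 - 14) + 85/248 = 129 + 85*(1/248) = 129 + 85/248 = 32077/248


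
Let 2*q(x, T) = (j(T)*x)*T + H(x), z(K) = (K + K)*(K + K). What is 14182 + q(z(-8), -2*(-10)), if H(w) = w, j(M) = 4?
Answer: 24550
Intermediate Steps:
z(K) = 4*K² (z(K) = (2*K)*(2*K) = 4*K²)
q(x, T) = x/2 + 2*T*x (q(x, T) = ((4*x)*T + x)/2 = (4*T*x + x)/2 = (x + 4*T*x)/2 = x/2 + 2*T*x)
14182 + q(z(-8), -2*(-10)) = 14182 + (4*(-8)²)*(1 + 4*(-2*(-10)))/2 = 14182 + (4*64)*(1 + 4*20)/2 = 14182 + (½)*256*(1 + 80) = 14182 + (½)*256*81 = 14182 + 10368 = 24550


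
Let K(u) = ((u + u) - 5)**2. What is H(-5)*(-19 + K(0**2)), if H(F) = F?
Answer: -30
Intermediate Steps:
K(u) = (-5 + 2*u)**2 (K(u) = (2*u - 5)**2 = (-5 + 2*u)**2)
H(-5)*(-19 + K(0**2)) = -5*(-19 + (-5 + 2*0**2)**2) = -5*(-19 + (-5 + 2*0)**2) = -5*(-19 + (-5 + 0)**2) = -5*(-19 + (-5)**2) = -5*(-19 + 25) = -5*6 = -30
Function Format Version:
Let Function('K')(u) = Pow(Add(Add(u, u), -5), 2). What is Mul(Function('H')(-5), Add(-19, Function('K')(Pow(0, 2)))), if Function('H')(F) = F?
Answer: -30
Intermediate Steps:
Function('K')(u) = Pow(Add(-5, Mul(2, u)), 2) (Function('K')(u) = Pow(Add(Mul(2, u), -5), 2) = Pow(Add(-5, Mul(2, u)), 2))
Mul(Function('H')(-5), Add(-19, Function('K')(Pow(0, 2)))) = Mul(-5, Add(-19, Pow(Add(-5, Mul(2, Pow(0, 2))), 2))) = Mul(-5, Add(-19, Pow(Add(-5, Mul(2, 0)), 2))) = Mul(-5, Add(-19, Pow(Add(-5, 0), 2))) = Mul(-5, Add(-19, Pow(-5, 2))) = Mul(-5, Add(-19, 25)) = Mul(-5, 6) = -30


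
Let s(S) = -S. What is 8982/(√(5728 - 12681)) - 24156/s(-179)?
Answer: -24156/179 - 8982*I*√6953/6953 ≈ -134.95 - 107.72*I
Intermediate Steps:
8982/(√(5728 - 12681)) - 24156/s(-179) = 8982/(√(5728 - 12681)) - 24156/((-1*(-179))) = 8982/(√(-6953)) - 24156/179 = 8982/((I*√6953)) - 24156*1/179 = 8982*(-I*√6953/6953) - 24156/179 = -8982*I*√6953/6953 - 24156/179 = -24156/179 - 8982*I*√6953/6953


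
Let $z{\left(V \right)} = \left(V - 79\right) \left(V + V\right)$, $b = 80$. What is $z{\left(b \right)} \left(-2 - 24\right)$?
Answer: $-4160$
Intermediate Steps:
$z{\left(V \right)} = 2 V \left(-79 + V\right)$ ($z{\left(V \right)} = \left(-79 + V\right) 2 V = 2 V \left(-79 + V\right)$)
$z{\left(b \right)} \left(-2 - 24\right) = 2 \cdot 80 \left(-79 + 80\right) \left(-2 - 24\right) = 2 \cdot 80 \cdot 1 \left(-2 - 24\right) = 160 \left(-26\right) = -4160$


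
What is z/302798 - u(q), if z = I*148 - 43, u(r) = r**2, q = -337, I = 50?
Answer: -34388458705/302798 ≈ -1.1357e+5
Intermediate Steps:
z = 7357 (z = 50*148 - 43 = 7400 - 43 = 7357)
z/302798 - u(q) = 7357/302798 - 1*(-337)**2 = 7357*(1/302798) - 1*113569 = 7357/302798 - 113569 = -34388458705/302798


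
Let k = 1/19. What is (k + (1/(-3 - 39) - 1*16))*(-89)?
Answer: 1134305/798 ≈ 1421.4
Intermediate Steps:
k = 1/19 ≈ 0.052632
(k + (1/(-3 - 39) - 1*16))*(-89) = (1/19 + (1/(-3 - 39) - 1*16))*(-89) = (1/19 + (1/(-42) - 16))*(-89) = (1/19 + (-1/42 - 16))*(-89) = (1/19 - 673/42)*(-89) = -12745/798*(-89) = 1134305/798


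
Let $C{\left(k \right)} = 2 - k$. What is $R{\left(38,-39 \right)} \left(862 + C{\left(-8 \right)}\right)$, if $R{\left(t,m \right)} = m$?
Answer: $-34008$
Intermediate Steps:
$R{\left(38,-39 \right)} \left(862 + C{\left(-8 \right)}\right) = - 39 \left(862 + \left(2 - -8\right)\right) = - 39 \left(862 + \left(2 + 8\right)\right) = - 39 \left(862 + 10\right) = \left(-39\right) 872 = -34008$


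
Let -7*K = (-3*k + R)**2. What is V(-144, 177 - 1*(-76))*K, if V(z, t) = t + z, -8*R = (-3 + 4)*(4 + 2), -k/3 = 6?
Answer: -4945221/112 ≈ -44154.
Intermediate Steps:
k = -18 (k = -3*6 = -18)
R = -3/4 (R = -(-3 + 4)*(4 + 2)/8 = -6/8 = -1/8*6 = -3/4 ≈ -0.75000)
K = -45369/112 (K = -(-3*(-18) - 3/4)**2/7 = -(54 - 3/4)**2/7 = -(213/4)**2/7 = -1/7*45369/16 = -45369/112 ≈ -405.08)
V(-144, 177 - 1*(-76))*K = ((177 - 1*(-76)) - 144)*(-45369/112) = ((177 + 76) - 144)*(-45369/112) = (253 - 144)*(-45369/112) = 109*(-45369/112) = -4945221/112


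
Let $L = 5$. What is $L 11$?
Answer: $55$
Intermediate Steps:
$L 11 = 5 \cdot 11 = 55$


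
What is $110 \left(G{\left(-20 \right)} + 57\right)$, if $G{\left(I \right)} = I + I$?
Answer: $1870$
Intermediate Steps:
$G{\left(I \right)} = 2 I$
$110 \left(G{\left(-20 \right)} + 57\right) = 110 \left(2 \left(-20\right) + 57\right) = 110 \left(-40 + 57\right) = 110 \cdot 17 = 1870$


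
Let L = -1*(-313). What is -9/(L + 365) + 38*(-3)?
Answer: -25767/226 ≈ -114.01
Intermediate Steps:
L = 313
-9/(L + 365) + 38*(-3) = -9/(313 + 365) + 38*(-3) = -9/678 - 114 = (1/678)*(-9) - 114 = -3/226 - 114 = -25767/226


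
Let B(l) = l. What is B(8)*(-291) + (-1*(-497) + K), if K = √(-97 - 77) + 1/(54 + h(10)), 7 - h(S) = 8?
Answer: -97042/53 + I*√174 ≈ -1831.0 + 13.191*I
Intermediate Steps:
h(S) = -1 (h(S) = 7 - 1*8 = 7 - 8 = -1)
K = 1/53 + I*√174 (K = √(-97 - 77) + 1/(54 - 1) = √(-174) + 1/53 = I*√174 + 1/53 = 1/53 + I*√174 ≈ 0.018868 + 13.191*I)
B(8)*(-291) + (-1*(-497) + K) = 8*(-291) + (-1*(-497) + (1/53 + I*√174)) = -2328 + (497 + (1/53 + I*√174)) = -2328 + (26342/53 + I*√174) = -97042/53 + I*√174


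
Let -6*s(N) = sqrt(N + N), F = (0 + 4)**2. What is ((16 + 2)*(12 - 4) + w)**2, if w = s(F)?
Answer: 186632/9 - 192*sqrt(2) ≈ 20465.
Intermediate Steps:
F = 16 (F = 4**2 = 16)
s(N) = -sqrt(2)*sqrt(N)/6 (s(N) = -sqrt(N + N)/6 = -sqrt(2)*sqrt(N)/6)
w = -2*sqrt(2)/3 (w = -sqrt(2)*sqrt(16)/6 = -1/6*sqrt(2)*4 = -2*sqrt(2)/3 ≈ -0.94281)
((16 + 2)*(12 - 4) + w)**2 = ((16 + 2)*(12 - 4) - 2*sqrt(2)/3)**2 = (18*8 - 2*sqrt(2)/3)**2 = (144 - 2*sqrt(2)/3)**2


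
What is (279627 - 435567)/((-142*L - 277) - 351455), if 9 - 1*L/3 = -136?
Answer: 25990/68917 ≈ 0.37712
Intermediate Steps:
L = 435 (L = 27 - 3*(-136) = 27 + 408 = 435)
(279627 - 435567)/((-142*L - 277) - 351455) = (279627 - 435567)/((-142*435 - 277) - 351455) = -155940/((-61770 - 277) - 351455) = -155940/(-62047 - 351455) = -155940/(-413502) = -155940*(-1/413502) = 25990/68917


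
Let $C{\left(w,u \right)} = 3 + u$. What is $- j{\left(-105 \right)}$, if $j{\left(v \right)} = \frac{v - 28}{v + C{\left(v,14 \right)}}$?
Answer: $- \frac{133}{88} \approx -1.5114$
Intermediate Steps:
$j{\left(v \right)} = \frac{-28 + v}{17 + v}$ ($j{\left(v \right)} = \frac{v - 28}{v + \left(3 + 14\right)} = \frac{-28 + v}{v + 17} = \frac{-28 + v}{17 + v}$)
$- j{\left(-105 \right)} = - \frac{-28 - 105}{17 - 105} = - \frac{-133}{-88} = - \frac{\left(-1\right) \left(-133\right)}{88} = \left(-1\right) \frac{133}{88} = - \frac{133}{88}$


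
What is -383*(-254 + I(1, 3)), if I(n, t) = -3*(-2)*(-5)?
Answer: 108772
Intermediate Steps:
I(n, t) = -30 (I(n, t) = 6*(-5) = -30)
-383*(-254 + I(1, 3)) = -383*(-254 - 30) = -383*(-284) = 108772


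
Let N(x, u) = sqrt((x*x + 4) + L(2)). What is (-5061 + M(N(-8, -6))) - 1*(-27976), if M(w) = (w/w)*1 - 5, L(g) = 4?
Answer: 22911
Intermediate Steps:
N(x, u) = sqrt(8 + x**2) (N(x, u) = sqrt((x*x + 4) + 4) = sqrt((x**2 + 4) + 4) = sqrt((4 + x**2) + 4) = sqrt(8 + x**2))
M(w) = -4 (M(w) = 1*1 - 5 = 1 - 5 = -4)
(-5061 + M(N(-8, -6))) - 1*(-27976) = (-5061 - 4) - 1*(-27976) = -5065 + 27976 = 22911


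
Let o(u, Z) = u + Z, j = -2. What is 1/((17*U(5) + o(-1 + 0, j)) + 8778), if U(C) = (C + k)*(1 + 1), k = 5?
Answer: 1/9115 ≈ 0.00010971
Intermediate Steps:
U(C) = 10 + 2*C (U(C) = (C + 5)*(1 + 1) = (5 + C)*2 = 10 + 2*C)
o(u, Z) = Z + u
1/((17*U(5) + o(-1 + 0, j)) + 8778) = 1/((17*(10 + 2*5) + (-2 + (-1 + 0))) + 8778) = 1/((17*(10 + 10) + (-2 - 1)) + 8778) = 1/((17*20 - 3) + 8778) = 1/((340 - 3) + 8778) = 1/(337 + 8778) = 1/9115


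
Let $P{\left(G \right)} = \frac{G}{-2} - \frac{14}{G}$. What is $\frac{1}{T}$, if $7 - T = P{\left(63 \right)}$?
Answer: $\frac{18}{697} \approx 0.025825$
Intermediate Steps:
$P{\left(G \right)} = - \frac{14}{G} - \frac{G}{2}$ ($P{\left(G \right)} = G \left(- \frac{1}{2}\right) - \frac{14}{G} = - \frac{G}{2} - \frac{14}{G} = - \frac{14}{G} - \frac{G}{2}$)
$T = \frac{697}{18}$ ($T = 7 - \left(- \frac{14}{63} - \frac{63}{2}\right) = 7 - \left(\left(-14\right) \frac{1}{63} - \frac{63}{2}\right) = 7 - \left(- \frac{2}{9} - \frac{63}{2}\right) = 7 - - \frac{571}{18} = 7 + \frac{571}{18} = \frac{697}{18} \approx 38.722$)
$\frac{1}{T} = \frac{1}{\frac{697}{18}} = \frac{18}{697}$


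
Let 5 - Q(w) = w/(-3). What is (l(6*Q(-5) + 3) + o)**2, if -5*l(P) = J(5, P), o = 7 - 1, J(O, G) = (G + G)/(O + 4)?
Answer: 50176/2025 ≈ 24.778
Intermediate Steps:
Q(w) = 5 + w/3 (Q(w) = 5 - w/(-3) = 5 - w*(-1)/3 = 5 - (-1)*w/3 = 5 + w/3)
J(O, G) = 2*G/(4 + O) (J(O, G) = (2*G)/(4 + O) = 2*G/(4 + O))
o = 6
l(P) = -2*P/45 (l(P) = -2*P/(5*(4 + 5)) = -2*P/(5*9) = -2*P/45)
(l(6*Q(-5) + 3) + o)**2 = (-2*(6*(5 + (1/3)*(-5)) + 3)/45 + 6)**2 = (-2*(6*(5 - 5/3) + 3)/45 + 6)**2 = (-2*(6*(10/3) + 3)/45 + 6)**2 = (-2*(20 + 3)/45 + 6)**2 = (-2/45*23 + 6)**2 = (-46/45 + 6)**2 = (224/45)**2 = 50176/2025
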